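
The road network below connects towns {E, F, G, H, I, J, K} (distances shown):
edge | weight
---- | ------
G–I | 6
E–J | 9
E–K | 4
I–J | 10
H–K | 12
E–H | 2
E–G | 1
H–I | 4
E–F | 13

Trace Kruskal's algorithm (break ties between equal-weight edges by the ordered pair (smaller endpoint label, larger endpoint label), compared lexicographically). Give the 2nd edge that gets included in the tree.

Sort edges by weight, then run Kruskal:
E–G (1): add. Components now {E,G} {F} {H} {I} {J} {K}
E–H (2): add. Components now {E,G,H} {F} {I} {J} {K}
E–K (4): add. Components now {E,G,H,K} {F} {I} {J}
H–I (4): add. Components now {E,G,H,I,K} {F} {J}
G–I (6): skip — G and I already connected.
E–J (9): add. Components now {E,G,H,I,J,K} {F}
I–J (10): skip — I and J already connected.
H–K (12): skip — H and K already connected.
E–F (13): add. Components now {E,F,G,H,I,J,K}
The 2nd edge added is E–H.

E-H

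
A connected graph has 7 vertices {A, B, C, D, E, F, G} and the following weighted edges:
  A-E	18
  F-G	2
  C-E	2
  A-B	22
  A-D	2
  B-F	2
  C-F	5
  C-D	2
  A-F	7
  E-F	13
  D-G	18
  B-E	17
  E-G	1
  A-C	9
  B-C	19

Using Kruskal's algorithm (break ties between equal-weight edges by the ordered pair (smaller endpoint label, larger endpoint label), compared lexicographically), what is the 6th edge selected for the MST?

F-G

Kruskal's algorithm — process edges by increasing weight (ties by edge label):
E-G (1): add. Components now {A} {B} {C} {D} {E,G} {F}
A-D (2): add. Components now {A,D} {B} {C} {E,G} {F}
B-F (2): add. Components now {A,D} {B,F} {C} {E,G}
C-D (2): add. Components now {A,C,D} {B,F} {E,G}
C-E (2): add. Components now {A,C,D,E,G} {B,F}
F-G (2): add. Components now {A,B,C,D,E,F,G}
The 6th edge added is F-G.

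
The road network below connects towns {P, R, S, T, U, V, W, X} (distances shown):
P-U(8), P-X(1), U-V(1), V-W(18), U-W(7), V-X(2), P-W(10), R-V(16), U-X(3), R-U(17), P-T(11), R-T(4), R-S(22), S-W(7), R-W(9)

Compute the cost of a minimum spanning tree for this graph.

31

Kruskal: consider edges lightest-first.
P-X (1): add — endpoints in different components.
U-V (1): add — endpoints in different components.
V-X (2): add — endpoints in different components.
U-X (3): skip — X and U already connected.
R-T (4): add — endpoints in different components.
S-W (7): add — endpoints in different components.
U-W (7): add — endpoints in different components.
P-U (8): skip — U and P already connected.
R-W (9): add — endpoints in different components.
MST edges: P-X, U-V, V-X, R-T, S-W, U-W, R-W; total weight 1+1+2+4+7+7+9 = 31.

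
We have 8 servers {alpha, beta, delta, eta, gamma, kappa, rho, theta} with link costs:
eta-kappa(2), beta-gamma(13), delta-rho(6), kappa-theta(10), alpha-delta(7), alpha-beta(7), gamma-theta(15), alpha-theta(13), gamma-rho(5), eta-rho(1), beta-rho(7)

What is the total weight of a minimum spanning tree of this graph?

38

Kruskal's algorithm — process edges by increasing weight (ties by edge label):
eta-rho (1): add — endpoints in different components.
eta-kappa (2): add — endpoints in different components.
gamma-rho (5): add — endpoints in different components.
delta-rho (6): add — endpoints in different components.
alpha-beta (7): add — endpoints in different components.
alpha-delta (7): add — endpoints in different components.
beta-rho (7): skip — beta and rho already connected.
kappa-theta (10): add — endpoints in different components.
MST edges: eta-rho, eta-kappa, gamma-rho, delta-rho, alpha-beta, alpha-delta, kappa-theta; total weight 1+2+5+6+7+7+10 = 38.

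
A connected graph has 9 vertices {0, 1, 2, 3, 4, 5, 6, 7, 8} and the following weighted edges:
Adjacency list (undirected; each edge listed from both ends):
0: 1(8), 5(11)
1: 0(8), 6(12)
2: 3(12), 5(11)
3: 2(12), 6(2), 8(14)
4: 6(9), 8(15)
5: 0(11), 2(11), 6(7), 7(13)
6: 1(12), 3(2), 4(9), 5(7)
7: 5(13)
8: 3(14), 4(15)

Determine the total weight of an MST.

Sort edges by weight, then run Kruskal:
3—6 (2): add — endpoints in different components.
5—6 (7): add — endpoints in different components.
0—1 (8): add — endpoints in different components.
4—6 (9): add — endpoints in different components.
0—5 (11): add — endpoints in different components.
2—5 (11): add — endpoints in different components.
1—6 (12): skip — 1 and 6 already connected.
2—3 (12): skip — 2 and 3 already connected.
5—7 (13): add — endpoints in different components.
3—8 (14): add — endpoints in different components.
MST edges: 3—6, 5—6, 0—1, 4—6, 0—5, 2—5, 5—7, 3—8; total weight 2+7+8+9+11+11+13+14 = 75.

75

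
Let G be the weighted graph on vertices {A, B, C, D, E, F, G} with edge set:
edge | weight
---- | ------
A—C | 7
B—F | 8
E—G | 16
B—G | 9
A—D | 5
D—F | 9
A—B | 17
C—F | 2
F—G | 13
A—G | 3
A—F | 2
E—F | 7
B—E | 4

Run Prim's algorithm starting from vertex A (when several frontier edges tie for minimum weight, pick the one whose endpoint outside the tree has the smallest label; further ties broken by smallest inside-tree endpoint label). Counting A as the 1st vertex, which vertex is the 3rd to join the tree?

Prim, starting at A.
Step 1: frontier [A—F 2, A—G 3, A—D 5, A—C 7, A—B 17] → take A—F (2); add F.
Step 2: frontier [A—G 3, A—D 5, A—C 7, A—B 17, C—F 2, E—F 7, B—F 8, D—F 9, F—G 13] → take C—F (2); add C.
Step 3: frontier [A—G 3, A—D 5, A—B 17, E—F 7, B—F 8, D—F 9, F—G 13] → take A—G (3); add G.
Step 4: frontier [A—D 5, A—B 17, E—F 7, B—F 8, D—F 9, B—G 9, E—G 16] → take A—D (5); add D.
Step 5: frontier [A—B 17, E—F 7, B—F 8, B—G 9, E—G 16] → take E—F (7); add E.
Step 6: frontier [A—B 17, B—E 4, B—F 8, B—G 9] → take B—E (4); add B.
Vertex order: A, F, C, G, D, E, B. The 3rd vertex is C.

C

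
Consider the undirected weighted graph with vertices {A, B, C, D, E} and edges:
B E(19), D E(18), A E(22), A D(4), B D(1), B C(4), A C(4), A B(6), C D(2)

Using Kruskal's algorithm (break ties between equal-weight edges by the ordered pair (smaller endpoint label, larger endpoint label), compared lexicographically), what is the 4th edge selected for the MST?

Kruskal's algorithm — process edges by increasing weight (ties by edge label):
B D (1): add. Components now {A} {B,D} {C} {E}
C D (2): add. Components now {A} {B,C,D} {E}
A C (4): add. Components now {A,B,C,D} {E}
A D (4): skip — A and D already connected.
B C (4): skip — B and C already connected.
A B (6): skip — A and B already connected.
D E (18): add. Components now {A,B,C,D,E}
The 4th edge added is D E.

D-E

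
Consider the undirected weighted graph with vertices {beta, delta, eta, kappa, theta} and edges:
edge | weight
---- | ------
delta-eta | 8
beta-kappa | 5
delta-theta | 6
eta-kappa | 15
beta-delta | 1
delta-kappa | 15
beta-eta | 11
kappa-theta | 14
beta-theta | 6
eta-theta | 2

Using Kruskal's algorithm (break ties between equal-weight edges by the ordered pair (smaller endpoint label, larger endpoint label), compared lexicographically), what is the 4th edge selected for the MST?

Kruskal: consider edges lightest-first.
beta-delta (1): add. Components now {theta} {beta,delta} {eta} {kappa}
eta-theta (2): add. Components now {eta,theta} {beta,delta} {kappa}
beta-kappa (5): add. Components now {eta,theta} {beta,delta,kappa}
beta-theta (6): add. Components now {beta,delta,eta,kappa,theta}
The 4th edge added is beta-theta.

beta-theta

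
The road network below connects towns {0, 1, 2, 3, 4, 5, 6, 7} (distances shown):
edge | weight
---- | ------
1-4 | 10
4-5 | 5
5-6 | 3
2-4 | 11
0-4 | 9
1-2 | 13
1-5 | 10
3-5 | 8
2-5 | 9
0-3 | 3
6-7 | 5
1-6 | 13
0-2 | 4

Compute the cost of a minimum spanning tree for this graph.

38

Prim, starting at 4.
Step 1: frontier [4-5 5, 0-4 9, 1-4 10, 2-4 11] → take 4-5 (5); add 5.
Step 2: frontier [0-4 9, 1-4 10, 2-4 11, 5-6 3, 3-5 8, 2-5 9, 1-5 10] → take 5-6 (3); add 6.
Step 3: frontier [0-4 9, 1-4 10, 2-4 11, 3-5 8, 2-5 9, 1-5 10, 6-7 5, 1-6 13] → take 6-7 (5); add 7.
Step 4: frontier [0-4 9, 1-4 10, 2-4 11, 3-5 8, 2-5 9, 1-5 10, 1-6 13] → take 3-5 (8); add 3.
Step 5: frontier [0-3 3, 0-4 9, 1-4 10, 2-4 11, 2-5 9, 1-5 10, 1-6 13] → take 0-3 (3); add 0.
Step 6: frontier [0-2 4, 1-4 10, 2-4 11, 2-5 9, 1-5 10, 1-6 13] → take 0-2 (4); add 2.
Step 7: frontier [1-2 13, 1-4 10, 1-5 10, 1-6 13] → take 1-4 (10); add 1.
MST edges: 4-5, 5-6, 6-7, 3-5, 0-3, 0-2, 1-4; total weight 5+3+5+8+3+4+10 = 38.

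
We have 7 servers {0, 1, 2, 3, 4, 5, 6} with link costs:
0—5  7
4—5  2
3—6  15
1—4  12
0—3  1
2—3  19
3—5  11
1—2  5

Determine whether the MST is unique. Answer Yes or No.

Yes

Kruskal: consider edges lightest-first.
0—3 (1): add. Components now {0,3} {1} {2} {4} {5} {6}
4—5 (2): add. Components now {0,3} {1} {2} {4,5} {6}
1—2 (5): add. Components now {0,3} {1,2} {4,5} {6}
0—5 (7): add. Components now {0,3,4,5} {1,2} {6}
3—5 (11): skip — 3 and 5 already connected.
1—4 (12): add. Components now {0,1,2,3,4,5} {6}
3—6 (15): add. Components now {0,1,2,3,4,5,6}
Every non-tree edge has weight strictly greater than the heaviest edge on the tree path between its endpoints, so the MST is unique.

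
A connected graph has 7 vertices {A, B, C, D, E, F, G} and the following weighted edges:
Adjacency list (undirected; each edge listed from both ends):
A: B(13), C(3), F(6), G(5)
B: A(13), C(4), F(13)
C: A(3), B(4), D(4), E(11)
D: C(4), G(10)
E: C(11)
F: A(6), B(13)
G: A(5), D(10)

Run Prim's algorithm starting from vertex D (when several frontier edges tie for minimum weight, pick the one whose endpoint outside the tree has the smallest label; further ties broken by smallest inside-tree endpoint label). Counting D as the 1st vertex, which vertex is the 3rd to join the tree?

Prim's algorithm from D:
Step 1: frontier [C-D 4, D-G 10] → take C-D (4); add C.
Step 2: frontier [A-C 3, B-C 4, C-E 11, D-G 10] → take A-C (3); add A.
Step 3: frontier [A-G 5, A-F 6, A-B 13, B-C 4, C-E 11, D-G 10] → take B-C (4); add B.
Step 4: frontier [A-G 5, A-F 6, B-F 13, C-E 11, D-G 10] → take A-G (5); add G.
Step 5: frontier [A-F 6, B-F 13, C-E 11] → take A-F (6); add F.
Step 6: frontier [C-E 11] → take C-E (11); add E.
Vertex order: D, C, A, B, G, F, E. The 3rd vertex is A.

A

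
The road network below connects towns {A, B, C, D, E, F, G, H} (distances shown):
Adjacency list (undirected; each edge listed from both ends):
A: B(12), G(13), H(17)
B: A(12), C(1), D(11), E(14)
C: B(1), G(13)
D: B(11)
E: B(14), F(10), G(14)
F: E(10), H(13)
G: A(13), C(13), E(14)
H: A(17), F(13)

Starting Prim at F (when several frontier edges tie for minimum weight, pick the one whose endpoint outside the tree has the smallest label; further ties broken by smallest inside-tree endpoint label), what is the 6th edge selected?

Grow the tree from F using Prim:
Step 1: frontier [E–F 10, F–H 13] → take E–F (10); add E.
Step 2: frontier [B–E 14, E–G 14, F–H 13] → take F–H (13); add H.
Step 3: frontier [B–E 14, E–G 14, A–H 17] → take B–E (14); add B.
Step 4: frontier [B–C 1, B–D 11, A–B 12, E–G 14, A–H 17] → take B–C (1); add C.
Step 5: frontier [B–D 11, A–B 12, C–G 13, E–G 14, A–H 17] → take B–D (11); add D.
Step 6: frontier [A–B 12, C–G 13, E–G 14, A–H 17] → take A–B (12); add A.
Step 7: frontier [A–G 13, C–G 13, E–G 14] → take A–G (13); add G.
The 6th edge added is A–B.

A-B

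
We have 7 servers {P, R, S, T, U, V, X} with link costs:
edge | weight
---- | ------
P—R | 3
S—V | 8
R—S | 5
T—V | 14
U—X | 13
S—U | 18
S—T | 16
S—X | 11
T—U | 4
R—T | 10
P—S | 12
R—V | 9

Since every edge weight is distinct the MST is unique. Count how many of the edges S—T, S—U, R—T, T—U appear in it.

2

Kruskal's algorithm — process edges by increasing weight (ties by edge label):
P—R (3): add — endpoints in different components.
T—U (4): add — endpoints in different components.
R—S (5): add — endpoints in different components.
S—V (8): add — endpoints in different components.
R—V (9): skip — R and V already connected.
R—T (10): add — endpoints in different components.
S—X (11): add — endpoints in different components.
MST edge set: {P—R, T—U, R—S, S—V, R—T, S—X}.
Of the listed edges, {R—T, T—U} are in the MST → 2.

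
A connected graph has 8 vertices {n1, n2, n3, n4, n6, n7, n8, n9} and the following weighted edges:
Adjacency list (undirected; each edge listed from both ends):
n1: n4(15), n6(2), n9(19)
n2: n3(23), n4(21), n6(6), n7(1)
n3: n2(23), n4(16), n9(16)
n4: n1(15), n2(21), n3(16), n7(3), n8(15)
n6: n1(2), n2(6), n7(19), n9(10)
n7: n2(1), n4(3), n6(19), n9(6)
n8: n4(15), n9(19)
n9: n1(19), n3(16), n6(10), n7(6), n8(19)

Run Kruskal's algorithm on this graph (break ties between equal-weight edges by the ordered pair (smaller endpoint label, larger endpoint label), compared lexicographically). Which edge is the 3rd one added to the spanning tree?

n4-n7

Kruskal: consider edges lightest-first.
n2-n7 (1): add — endpoints in different components.
n1-n6 (2): add — endpoints in different components.
n4-n7 (3): add — endpoints in different components.
n2-n6 (6): add — endpoints in different components.
n7-n9 (6): add — endpoints in different components.
n6-n9 (10): skip — n9 and n6 already connected.
n1-n4 (15): skip — n4 and n1 already connected.
n4-n8 (15): add — endpoints in different components.
n3-n4 (16): add — endpoints in different components.
The 3rd edge added is n4-n7.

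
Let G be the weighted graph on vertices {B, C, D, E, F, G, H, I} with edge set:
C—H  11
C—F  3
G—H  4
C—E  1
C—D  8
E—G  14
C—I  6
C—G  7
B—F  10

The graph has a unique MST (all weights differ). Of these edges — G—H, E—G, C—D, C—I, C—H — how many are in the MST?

Kruskal's algorithm — process edges by increasing weight (ties by edge label):
C—E (1): add — endpoints in different components.
C—F (3): add — endpoints in different components.
G—H (4): add — endpoints in different components.
C—I (6): add — endpoints in different components.
C—G (7): add — endpoints in different components.
C—D (8): add — endpoints in different components.
B—F (10): add — endpoints in different components.
MST edge set: {C—E, C—F, G—H, C—I, C—G, C—D, B—F}.
Of the listed edges, {G—H, C—D, C—I} are in the MST → 3.

3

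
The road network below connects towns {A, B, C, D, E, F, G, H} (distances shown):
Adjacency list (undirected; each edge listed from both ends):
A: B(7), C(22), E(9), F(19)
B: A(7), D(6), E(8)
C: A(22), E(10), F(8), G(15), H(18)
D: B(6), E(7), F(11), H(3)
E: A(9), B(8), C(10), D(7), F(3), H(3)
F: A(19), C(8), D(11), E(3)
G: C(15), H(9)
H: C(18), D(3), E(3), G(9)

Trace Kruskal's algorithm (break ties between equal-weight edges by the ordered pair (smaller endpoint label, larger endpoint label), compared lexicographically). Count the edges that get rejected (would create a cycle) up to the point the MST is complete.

3

Kruskal: consider edges lightest-first.
D H (3): add — endpoints in different components.
E F (3): add — endpoints in different components.
E H (3): add — endpoints in different components.
B D (6): add — endpoints in different components.
A B (7): add — endpoints in different components.
D E (7): skip — D and E already connected.
B E (8): skip — B and E already connected.
C F (8): add — endpoints in different components.
A E (9): skip — A and E already connected.
G H (9): add — endpoints in different components.
Edges rejected before the tree was complete: 3.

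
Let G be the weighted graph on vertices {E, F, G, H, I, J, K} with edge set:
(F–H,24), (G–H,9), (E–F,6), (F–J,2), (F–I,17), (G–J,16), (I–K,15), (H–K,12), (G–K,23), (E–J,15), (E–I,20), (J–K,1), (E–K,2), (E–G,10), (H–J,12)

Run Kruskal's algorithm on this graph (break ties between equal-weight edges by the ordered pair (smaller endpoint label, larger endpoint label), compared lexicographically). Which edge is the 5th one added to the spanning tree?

Kruskal's algorithm — process edges by increasing weight (ties by edge label):
J–K (1): add — endpoints in different components.
E–K (2): add — endpoints in different components.
F–J (2): add — endpoints in different components.
E–F (6): skip — E and F already connected.
G–H (9): add — endpoints in different components.
E–G (10): add — endpoints in different components.
H–J (12): skip — H and J already connected.
H–K (12): skip — H and K already connected.
E–J (15): skip — E and J already connected.
I–K (15): add — endpoints in different components.
The 5th edge added is E–G.

E-G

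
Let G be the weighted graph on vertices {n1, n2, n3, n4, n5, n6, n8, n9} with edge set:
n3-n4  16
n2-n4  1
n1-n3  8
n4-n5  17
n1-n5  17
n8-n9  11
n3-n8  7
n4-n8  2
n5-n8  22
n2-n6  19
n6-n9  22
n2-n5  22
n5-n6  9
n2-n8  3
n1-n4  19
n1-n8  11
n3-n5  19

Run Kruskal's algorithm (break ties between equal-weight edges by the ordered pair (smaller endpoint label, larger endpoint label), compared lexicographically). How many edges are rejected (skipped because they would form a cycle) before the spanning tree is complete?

Kruskal: consider edges lightest-first.
n2-n4 (1): add — endpoints in different components.
n4-n8 (2): add — endpoints in different components.
n2-n8 (3): skip — n8 and n2 already connected.
n3-n8 (7): add — endpoints in different components.
n1-n3 (8): add — endpoints in different components.
n5-n6 (9): add — endpoints in different components.
n1-n8 (11): skip — n8 and n1 already connected.
n8-n9 (11): add — endpoints in different components.
n3-n4 (16): skip — n4 and n3 already connected.
n1-n5 (17): add — endpoints in different components.
Edges rejected before the tree was complete: 3.

3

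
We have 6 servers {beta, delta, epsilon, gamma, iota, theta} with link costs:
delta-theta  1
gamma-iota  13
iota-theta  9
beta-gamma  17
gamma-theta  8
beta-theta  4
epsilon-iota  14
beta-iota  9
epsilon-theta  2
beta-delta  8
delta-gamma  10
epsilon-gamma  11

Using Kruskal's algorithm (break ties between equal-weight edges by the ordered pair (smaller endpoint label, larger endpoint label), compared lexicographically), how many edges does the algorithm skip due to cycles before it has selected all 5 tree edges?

1

Sort edges by weight, then run Kruskal:
delta-theta (1): add — endpoints in different components.
epsilon-theta (2): add — endpoints in different components.
beta-theta (4): add — endpoints in different components.
beta-delta (8): skip — beta and delta already connected.
gamma-theta (8): add — endpoints in different components.
beta-iota (9): add — endpoints in different components.
Edges rejected before the tree was complete: 1.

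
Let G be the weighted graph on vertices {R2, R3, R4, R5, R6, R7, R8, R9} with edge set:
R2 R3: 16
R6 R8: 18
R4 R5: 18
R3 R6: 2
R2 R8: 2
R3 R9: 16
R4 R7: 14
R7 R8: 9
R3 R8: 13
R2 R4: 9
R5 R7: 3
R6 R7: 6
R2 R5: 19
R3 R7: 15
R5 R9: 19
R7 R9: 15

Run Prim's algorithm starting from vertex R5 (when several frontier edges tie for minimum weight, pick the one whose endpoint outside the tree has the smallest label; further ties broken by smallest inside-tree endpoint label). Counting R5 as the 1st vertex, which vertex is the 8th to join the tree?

R9

Prim, starting at R5.
Step 1: cheapest edge leaving the tree is R5 R7 (3); add R7.
Step 2: cheapest edge leaving the tree is R6 R7 (6); add R6.
Step 3: cheapest edge leaving the tree is R3 R6 (2); add R3.
Step 4: cheapest edge leaving the tree is R7 R8 (9); add R8.
Step 5: cheapest edge leaving the tree is R2 R8 (2); add R2.
Step 6: cheapest edge leaving the tree is R2 R4 (9); add R4.
Step 7: cheapest edge leaving the tree is R7 R9 (15); add R9.
Vertex order: R5, R7, R6, R3, R8, R2, R4, R9. The 8th vertex is R9.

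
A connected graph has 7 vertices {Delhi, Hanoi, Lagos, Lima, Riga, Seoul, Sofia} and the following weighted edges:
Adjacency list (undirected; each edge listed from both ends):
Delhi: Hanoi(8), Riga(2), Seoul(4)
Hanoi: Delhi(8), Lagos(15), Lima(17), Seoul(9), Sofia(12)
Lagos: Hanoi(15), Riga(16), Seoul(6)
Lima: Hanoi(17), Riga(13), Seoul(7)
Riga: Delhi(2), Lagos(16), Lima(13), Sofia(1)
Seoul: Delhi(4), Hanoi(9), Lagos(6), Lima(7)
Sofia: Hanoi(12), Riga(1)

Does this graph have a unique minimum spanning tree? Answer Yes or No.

Yes

Sort edges by weight, then run Kruskal:
Riga Sofia (1): add — endpoints in different components.
Delhi Riga (2): add — endpoints in different components.
Delhi Seoul (4): add — endpoints in different components.
Lagos Seoul (6): add — endpoints in different components.
Lima Seoul (7): add — endpoints in different components.
Delhi Hanoi (8): add — endpoints in different components.
Every non-tree edge has weight strictly greater than the heaviest edge on the tree path between its endpoints, so the MST is unique.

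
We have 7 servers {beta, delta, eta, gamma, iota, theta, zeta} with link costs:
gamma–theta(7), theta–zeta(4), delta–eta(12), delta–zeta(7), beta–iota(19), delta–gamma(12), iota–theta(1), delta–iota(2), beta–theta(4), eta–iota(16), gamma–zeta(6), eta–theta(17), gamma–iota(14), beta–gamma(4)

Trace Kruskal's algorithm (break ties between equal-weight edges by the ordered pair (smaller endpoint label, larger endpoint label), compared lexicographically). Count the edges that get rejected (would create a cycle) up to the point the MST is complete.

3

Sort edges by weight, then run Kruskal:
iota–theta (1): add. Components now {gamma} {zeta} {eta} {delta} {iota,theta} {beta}
delta–iota (2): add. Components now {gamma} {zeta} {eta} {delta,iota,theta} {beta}
beta–gamma (4): add. Components now {beta,gamma} {zeta} {eta} {delta,iota,theta}
beta–theta (4): add. Components now {beta,delta,gamma,iota,theta} {zeta} {eta}
theta–zeta (4): add. Components now {beta,delta,gamma,iota,theta,zeta} {eta}
gamma–zeta (6): skip — gamma and zeta already connected.
delta–zeta (7): skip — zeta and delta already connected.
gamma–theta (7): skip — gamma and theta already connected.
delta–eta (12): add. Components now {beta,delta,eta,gamma,iota,theta,zeta}
Edges rejected before the tree was complete: 3.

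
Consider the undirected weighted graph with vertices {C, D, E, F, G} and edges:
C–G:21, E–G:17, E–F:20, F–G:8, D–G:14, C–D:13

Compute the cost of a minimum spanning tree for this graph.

52

Kruskal's algorithm — process edges by increasing weight (ties by edge label):
F–G (8): add — endpoints in different components.
C–D (13): add — endpoints in different components.
D–G (14): add — endpoints in different components.
E–G (17): add — endpoints in different components.
MST edges: F–G, C–D, D–G, E–G; total weight 8+13+14+17 = 52.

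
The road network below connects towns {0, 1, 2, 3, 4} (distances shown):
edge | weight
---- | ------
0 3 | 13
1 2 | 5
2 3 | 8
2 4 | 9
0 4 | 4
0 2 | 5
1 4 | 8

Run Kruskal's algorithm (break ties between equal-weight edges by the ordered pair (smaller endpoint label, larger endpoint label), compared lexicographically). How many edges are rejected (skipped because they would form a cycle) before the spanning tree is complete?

Kruskal's algorithm — process edges by increasing weight (ties by edge label):
0 4 (4): add — endpoints in different components.
0 2 (5): add — endpoints in different components.
1 2 (5): add — endpoints in different components.
1 4 (8): skip — 1 and 4 already connected.
2 3 (8): add — endpoints in different components.
Edges rejected before the tree was complete: 1.

1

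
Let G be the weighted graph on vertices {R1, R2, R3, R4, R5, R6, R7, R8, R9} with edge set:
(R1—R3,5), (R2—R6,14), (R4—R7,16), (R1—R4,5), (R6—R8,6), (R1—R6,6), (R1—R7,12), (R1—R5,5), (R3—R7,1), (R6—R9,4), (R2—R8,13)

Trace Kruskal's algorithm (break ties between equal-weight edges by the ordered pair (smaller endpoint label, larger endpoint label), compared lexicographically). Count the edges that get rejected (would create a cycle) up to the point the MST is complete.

1

Kruskal: consider edges lightest-first.
R3—R7 (1): add — endpoints in different components.
R6—R9 (4): add — endpoints in different components.
R1—R3 (5): add — endpoints in different components.
R1—R4 (5): add — endpoints in different components.
R1—R5 (5): add — endpoints in different components.
R1—R6 (6): add — endpoints in different components.
R6—R8 (6): add — endpoints in different components.
R1—R7 (12): skip — R1 and R7 already connected.
R2—R8 (13): add — endpoints in different components.
Edges rejected before the tree was complete: 1.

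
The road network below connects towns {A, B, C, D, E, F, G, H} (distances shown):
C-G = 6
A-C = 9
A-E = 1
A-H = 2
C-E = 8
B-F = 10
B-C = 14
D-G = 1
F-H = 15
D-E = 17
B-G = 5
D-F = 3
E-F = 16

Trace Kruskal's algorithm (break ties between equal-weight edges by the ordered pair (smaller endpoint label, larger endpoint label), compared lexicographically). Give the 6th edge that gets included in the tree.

C-G

Kruskal's algorithm — process edges by increasing weight (ties by edge label):
A-E (1): add — endpoints in different components.
D-G (1): add — endpoints in different components.
A-H (2): add — endpoints in different components.
D-F (3): add — endpoints in different components.
B-G (5): add — endpoints in different components.
C-G (6): add — endpoints in different components.
C-E (8): add — endpoints in different components.
The 6th edge added is C-G.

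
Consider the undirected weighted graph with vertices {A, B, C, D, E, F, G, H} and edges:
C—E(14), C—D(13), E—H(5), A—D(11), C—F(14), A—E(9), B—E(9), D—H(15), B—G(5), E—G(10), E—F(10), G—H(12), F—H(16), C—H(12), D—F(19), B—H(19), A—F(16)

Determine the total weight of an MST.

61

Grow the tree from H using Prim:
Step 1: cheapest edge leaving the tree is E—H (5); add E.
Step 2: cheapest edge leaving the tree is A—E (9); add A.
Step 3: cheapest edge leaving the tree is B—E (9); add B.
Step 4: cheapest edge leaving the tree is B—G (5); add G.
Step 5: cheapest edge leaving the tree is E—F (10); add F.
Step 6: cheapest edge leaving the tree is A—D (11); add D.
Step 7: cheapest edge leaving the tree is C—H (12); add C.
MST edges: E—H, A—E, B—E, B—G, E—F, A—D, C—H; total weight 5+9+9+5+10+11+12 = 61.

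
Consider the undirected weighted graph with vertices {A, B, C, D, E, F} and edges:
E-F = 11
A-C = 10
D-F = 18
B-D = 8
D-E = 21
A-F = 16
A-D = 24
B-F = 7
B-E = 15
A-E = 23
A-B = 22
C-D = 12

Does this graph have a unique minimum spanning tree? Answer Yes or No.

Kruskal: consider edges lightest-first.
B-F (7): add. Components now {A} {B,F} {C} {D} {E}
B-D (8): add. Components now {A} {B,D,F} {C} {E}
A-C (10): add. Components now {A,C} {B,D,F} {E}
E-F (11): add. Components now {A,C} {B,D,E,F}
C-D (12): add. Components now {A,B,C,D,E,F}
Every non-tree edge has weight strictly greater than the heaviest edge on the tree path between its endpoints, so the MST is unique.

Yes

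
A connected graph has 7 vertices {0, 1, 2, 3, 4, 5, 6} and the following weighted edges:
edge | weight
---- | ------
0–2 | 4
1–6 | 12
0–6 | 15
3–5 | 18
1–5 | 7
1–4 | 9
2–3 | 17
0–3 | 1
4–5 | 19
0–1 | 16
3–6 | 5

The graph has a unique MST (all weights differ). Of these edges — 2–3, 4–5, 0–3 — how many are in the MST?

Kruskal: consider edges lightest-first.
0–3 (1): add. Components now {0,3} {1} {2} {4} {5} {6}
0–2 (4): add. Components now {0,2,3} {1} {4} {5} {6}
3–6 (5): add. Components now {0,2,3,6} {1} {4} {5}
1–5 (7): add. Components now {0,2,3,6} {1,5} {4}
1–4 (9): add. Components now {0,2,3,6} {1,4,5}
1–6 (12): add. Components now {0,1,2,3,4,5,6}
MST edge set: {0–3, 0–2, 3–6, 1–5, 1–4, 1–6}.
Of the listed edges, {0–3} are in the MST → 1.

1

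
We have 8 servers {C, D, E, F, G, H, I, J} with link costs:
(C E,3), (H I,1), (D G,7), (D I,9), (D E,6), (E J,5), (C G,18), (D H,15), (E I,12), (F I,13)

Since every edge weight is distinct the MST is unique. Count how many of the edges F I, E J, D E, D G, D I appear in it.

Sort edges by weight, then run Kruskal:
H I (1): add — endpoints in different components.
C E (3): add — endpoints in different components.
E J (5): add — endpoints in different components.
D E (6): add — endpoints in different components.
D G (7): add — endpoints in different components.
D I (9): add — endpoints in different components.
E I (12): skip — E and I already connected.
F I (13): add — endpoints in different components.
MST edge set: {H I, C E, E J, D E, D G, D I, F I}.
Of the listed edges, {F I, E J, D E, D G, D I} are in the MST → 5.

5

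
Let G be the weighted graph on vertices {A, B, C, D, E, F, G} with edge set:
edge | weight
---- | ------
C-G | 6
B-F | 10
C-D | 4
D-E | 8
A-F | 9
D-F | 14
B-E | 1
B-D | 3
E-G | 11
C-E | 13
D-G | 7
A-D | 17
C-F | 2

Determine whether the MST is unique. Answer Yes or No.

Yes

Kruskal: consider edges lightest-first.
B-E (1): add. Components now {A} {B,E} {C} {D} {F} {G}
C-F (2): add. Components now {A} {B,E} {C,F} {D} {G}
B-D (3): add. Components now {A} {B,D,E} {C,F} {G}
C-D (4): add. Components now {A} {B,C,D,E,F} {G}
C-G (6): add. Components now {A} {B,C,D,E,F,G}
D-G (7): skip — D and G already connected.
D-E (8): skip — D and E already connected.
A-F (9): add. Components now {A,B,C,D,E,F,G}
Every non-tree edge has weight strictly greater than the heaviest edge on the tree path between its endpoints, so the MST is unique.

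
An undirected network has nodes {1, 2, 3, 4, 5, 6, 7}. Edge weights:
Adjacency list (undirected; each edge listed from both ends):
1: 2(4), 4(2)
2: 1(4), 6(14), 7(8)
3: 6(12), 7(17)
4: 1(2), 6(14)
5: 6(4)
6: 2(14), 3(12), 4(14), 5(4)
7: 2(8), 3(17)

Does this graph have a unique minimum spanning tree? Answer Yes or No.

No

Sort edges by weight, then run Kruskal:
1 4 (2): add — endpoints in different components.
1 2 (4): add — endpoints in different components.
5 6 (4): add — endpoints in different components.
2 7 (8): add — endpoints in different components.
3 6 (12): add — endpoints in different components.
2 6 (14): add — endpoints in different components.
Non-tree edge 4 6 has weight 14, equal to the heaviest edge on its tree cycle — swapping gives another MST of the same weight. Not unique.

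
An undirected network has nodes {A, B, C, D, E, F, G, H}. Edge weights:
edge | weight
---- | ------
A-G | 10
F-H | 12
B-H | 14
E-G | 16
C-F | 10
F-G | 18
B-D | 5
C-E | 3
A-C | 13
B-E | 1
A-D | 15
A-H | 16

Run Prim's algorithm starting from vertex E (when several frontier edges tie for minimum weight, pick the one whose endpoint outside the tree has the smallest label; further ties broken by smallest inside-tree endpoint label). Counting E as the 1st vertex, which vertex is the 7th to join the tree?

Grow the tree from E using Prim:
Step 1: cheapest edge leaving the tree is B-E (1); add B.
Step 2: cheapest edge leaving the tree is C-E (3); add C.
Step 3: cheapest edge leaving the tree is B-D (5); add D.
Step 4: cheapest edge leaving the tree is C-F (10); add F.
Step 5: cheapest edge leaving the tree is F-H (12); add H.
Step 6: cheapest edge leaving the tree is A-C (13); add A.
Step 7: cheapest edge leaving the tree is A-G (10); add G.
Vertex order: E, B, C, D, F, H, A, G. The 7th vertex is A.

A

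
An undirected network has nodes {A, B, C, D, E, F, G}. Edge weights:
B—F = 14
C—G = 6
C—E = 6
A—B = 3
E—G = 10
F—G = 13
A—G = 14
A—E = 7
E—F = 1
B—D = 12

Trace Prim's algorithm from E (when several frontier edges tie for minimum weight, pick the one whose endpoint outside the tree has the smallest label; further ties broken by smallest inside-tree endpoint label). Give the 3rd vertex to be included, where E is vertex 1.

C

Prim, starting at E.
Step 1: cheapest edge leaving the tree is E—F (1); add F.
Step 2: cheapest edge leaving the tree is C—E (6); add C.
Step 3: cheapest edge leaving the tree is C—G (6); add G.
Step 4: cheapest edge leaving the tree is A—E (7); add A.
Step 5: cheapest edge leaving the tree is A—B (3); add B.
Step 6: cheapest edge leaving the tree is B—D (12); add D.
Vertex order: E, F, C, G, A, B, D. The 3rd vertex is C.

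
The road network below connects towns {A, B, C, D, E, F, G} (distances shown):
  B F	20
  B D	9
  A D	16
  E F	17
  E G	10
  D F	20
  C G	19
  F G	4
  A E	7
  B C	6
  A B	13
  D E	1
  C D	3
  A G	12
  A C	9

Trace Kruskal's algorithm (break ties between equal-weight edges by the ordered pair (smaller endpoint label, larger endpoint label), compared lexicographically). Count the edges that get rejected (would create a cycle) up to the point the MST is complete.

2

Sort edges by weight, then run Kruskal:
D E (1): add. Components now {A} {B} {C} {D,E} {F} {G}
C D (3): add. Components now {A} {B} {C,D,E} {F} {G}
F G (4): add. Components now {A} {B} {C,D,E} {F,G}
B C (6): add. Components now {A} {B,C,D,E} {F,G}
A E (7): add. Components now {A,B,C,D,E} {F,G}
A C (9): skip — A and C already connected.
B D (9): skip — B and D already connected.
E G (10): add. Components now {A,B,C,D,E,F,G}
Edges rejected before the tree was complete: 2.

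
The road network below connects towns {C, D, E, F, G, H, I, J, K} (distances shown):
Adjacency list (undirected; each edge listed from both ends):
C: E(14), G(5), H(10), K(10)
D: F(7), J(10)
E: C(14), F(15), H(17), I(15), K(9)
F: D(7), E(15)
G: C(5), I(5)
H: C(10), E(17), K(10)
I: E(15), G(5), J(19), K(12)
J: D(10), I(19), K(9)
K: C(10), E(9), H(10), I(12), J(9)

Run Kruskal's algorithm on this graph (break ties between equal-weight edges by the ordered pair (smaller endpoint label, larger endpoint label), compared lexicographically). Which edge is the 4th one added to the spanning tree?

E-K

Kruskal's algorithm — process edges by increasing weight (ties by edge label):
C—G (5): add — endpoints in different components.
G—I (5): add — endpoints in different components.
D—F (7): add — endpoints in different components.
E—K (9): add — endpoints in different components.
J—K (9): add — endpoints in different components.
C—H (10): add — endpoints in different components.
C—K (10): add — endpoints in different components.
D—J (10): add — endpoints in different components.
The 4th edge added is E—K.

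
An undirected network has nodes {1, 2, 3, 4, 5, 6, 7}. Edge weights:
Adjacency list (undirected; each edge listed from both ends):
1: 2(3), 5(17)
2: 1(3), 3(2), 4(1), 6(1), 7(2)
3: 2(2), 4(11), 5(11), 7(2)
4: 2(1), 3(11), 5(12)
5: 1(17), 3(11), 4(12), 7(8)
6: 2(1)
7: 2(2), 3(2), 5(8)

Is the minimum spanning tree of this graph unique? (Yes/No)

No

Kruskal: consider edges lightest-first.
2 4 (1): add. Components now {1} {2,4} {3} {5} {6} {7}
2 6 (1): add. Components now {1} {2,4,6} {3} {5} {7}
2 3 (2): add. Components now {1} {2,3,4,6} {5} {7}
2 7 (2): add. Components now {1} {2,3,4,6,7} {5}
3 7 (2): skip — 3 and 7 already connected.
1 2 (3): add. Components now {1,2,3,4,6,7} {5}
5 7 (8): add. Components now {1,2,3,4,5,6,7}
Non-tree edge 3 7 has weight 2, equal to the heaviest edge on its tree cycle — swapping gives another MST of the same weight. Not unique.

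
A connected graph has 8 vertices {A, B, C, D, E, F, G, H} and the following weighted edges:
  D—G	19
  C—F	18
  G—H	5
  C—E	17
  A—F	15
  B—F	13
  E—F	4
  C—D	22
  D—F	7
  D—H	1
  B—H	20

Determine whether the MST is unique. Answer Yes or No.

Yes

Kruskal: consider edges lightest-first.
D—H (1): add — endpoints in different components.
E—F (4): add — endpoints in different components.
G—H (5): add — endpoints in different components.
D—F (7): add — endpoints in different components.
B—F (13): add — endpoints in different components.
A—F (15): add — endpoints in different components.
C—E (17): add — endpoints in different components.
Every non-tree edge has weight strictly greater than the heaviest edge on the tree path between its endpoints, so the MST is unique.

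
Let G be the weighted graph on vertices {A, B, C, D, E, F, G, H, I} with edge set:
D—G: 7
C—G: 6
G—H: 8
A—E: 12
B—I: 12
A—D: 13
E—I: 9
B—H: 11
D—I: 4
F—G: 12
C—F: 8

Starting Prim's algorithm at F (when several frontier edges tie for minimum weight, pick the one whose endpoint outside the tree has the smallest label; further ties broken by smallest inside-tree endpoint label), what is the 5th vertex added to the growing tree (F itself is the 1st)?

I

Prim's algorithm from F:
Step 1: cheapest edge leaving the tree is C—F (8); add C.
Step 2: cheapest edge leaving the tree is C—G (6); add G.
Step 3: cheapest edge leaving the tree is D—G (7); add D.
Step 4: cheapest edge leaving the tree is D—I (4); add I.
Step 5: cheapest edge leaving the tree is G—H (8); add H.
Step 6: cheapest edge leaving the tree is E—I (9); add E.
Step 7: cheapest edge leaving the tree is B—H (11); add B.
Step 8: cheapest edge leaving the tree is A—E (12); add A.
Vertex order: F, C, G, D, I, H, E, B, A. The 5th vertex is I.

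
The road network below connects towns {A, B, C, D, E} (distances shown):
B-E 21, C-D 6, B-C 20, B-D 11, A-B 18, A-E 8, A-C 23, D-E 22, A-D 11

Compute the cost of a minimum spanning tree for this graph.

36

Grow the tree from B using Prim:
Step 1: cheapest edge leaving the tree is B-D (11); add D.
Step 2: cheapest edge leaving the tree is C-D (6); add C.
Step 3: cheapest edge leaving the tree is A-D (11); add A.
Step 4: cheapest edge leaving the tree is A-E (8); add E.
MST edges: B-D, C-D, A-D, A-E; total weight 11+6+11+8 = 36.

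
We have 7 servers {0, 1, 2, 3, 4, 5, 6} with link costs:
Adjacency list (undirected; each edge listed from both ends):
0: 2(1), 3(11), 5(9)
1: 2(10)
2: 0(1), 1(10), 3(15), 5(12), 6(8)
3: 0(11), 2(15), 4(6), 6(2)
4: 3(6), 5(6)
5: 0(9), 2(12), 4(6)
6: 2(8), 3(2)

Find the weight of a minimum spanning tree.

Sort edges by weight, then run Kruskal:
0 2 (1): add. Components now {0,2} {1} {3} {4} {5} {6}
3 6 (2): add. Components now {0,2} {1} {3,6} {4} {5}
3 4 (6): add. Components now {0,2} {1} {3,4,6} {5}
4 5 (6): add. Components now {0,2} {1} {3,4,5,6}
2 6 (8): add. Components now {0,2,3,4,5,6} {1}
0 5 (9): skip — 0 and 5 already connected.
1 2 (10): add. Components now {0,1,2,3,4,5,6}
MST edges: 0 2, 3 6, 3 4, 4 5, 2 6, 1 2; total weight 1+2+6+6+8+10 = 33.

33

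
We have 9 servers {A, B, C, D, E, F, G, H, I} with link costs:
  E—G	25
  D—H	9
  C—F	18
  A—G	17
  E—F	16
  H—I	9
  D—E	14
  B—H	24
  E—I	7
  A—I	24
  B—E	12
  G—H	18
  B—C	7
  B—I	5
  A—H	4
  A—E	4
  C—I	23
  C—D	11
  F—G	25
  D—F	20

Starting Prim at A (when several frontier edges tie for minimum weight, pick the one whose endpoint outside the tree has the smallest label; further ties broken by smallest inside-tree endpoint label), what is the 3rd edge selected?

Prim, starting at A.
Step 1: cheapest edge leaving the tree is A—E (4); add E.
Step 2: cheapest edge leaving the tree is A—H (4); add H.
Step 3: cheapest edge leaving the tree is E—I (7); add I.
Step 4: cheapest edge leaving the tree is B—I (5); add B.
Step 5: cheapest edge leaving the tree is B—C (7); add C.
Step 6: cheapest edge leaving the tree is D—H (9); add D.
Step 7: cheapest edge leaving the tree is E—F (16); add F.
Step 8: cheapest edge leaving the tree is A—G (17); add G.
The 3rd edge added is E—I.

E-I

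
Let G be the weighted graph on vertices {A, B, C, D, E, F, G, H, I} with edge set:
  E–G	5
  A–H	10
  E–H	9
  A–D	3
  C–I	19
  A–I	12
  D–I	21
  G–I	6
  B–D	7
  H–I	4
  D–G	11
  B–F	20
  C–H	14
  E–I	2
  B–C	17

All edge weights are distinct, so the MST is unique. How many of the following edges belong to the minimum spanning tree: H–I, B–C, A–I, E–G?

2

Kruskal's algorithm — process edges by increasing weight (ties by edge label):
E–I (2): add — endpoints in different components.
A–D (3): add — endpoints in different components.
H–I (4): add — endpoints in different components.
E–G (5): add — endpoints in different components.
G–I (6): skip — G and I already connected.
B–D (7): add — endpoints in different components.
E–H (9): skip — E and H already connected.
A–H (10): add — endpoints in different components.
D–G (11): skip — D and G already connected.
A–I (12): skip — A and I already connected.
C–H (14): add — endpoints in different components.
B–C (17): skip — B and C already connected.
C–I (19): skip — C and I already connected.
B–F (20): add — endpoints in different components.
MST edge set: {E–I, A–D, H–I, E–G, B–D, A–H, C–H, B–F}.
Of the listed edges, {H–I, E–G} are in the MST → 2.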